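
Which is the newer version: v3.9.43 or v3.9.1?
v3.9.43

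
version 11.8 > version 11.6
True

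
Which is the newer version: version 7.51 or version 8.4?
version 8.4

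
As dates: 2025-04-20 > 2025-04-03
True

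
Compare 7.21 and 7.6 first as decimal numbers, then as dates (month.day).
As decimals: 7.21 < 7.6. As dates: 7/21 is later than 7/6 (day 21 > day 6).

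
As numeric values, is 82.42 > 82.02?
True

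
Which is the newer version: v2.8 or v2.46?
v2.46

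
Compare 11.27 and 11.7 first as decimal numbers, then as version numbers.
As decimals: 11.27 < 11.7. As versions: v11.27 > v11.7 (minor version 27 > 7).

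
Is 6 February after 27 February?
No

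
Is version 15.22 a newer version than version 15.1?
Yes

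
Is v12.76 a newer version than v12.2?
Yes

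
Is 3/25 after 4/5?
No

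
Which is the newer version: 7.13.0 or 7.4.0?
7.13.0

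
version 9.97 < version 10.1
True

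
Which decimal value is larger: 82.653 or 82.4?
82.653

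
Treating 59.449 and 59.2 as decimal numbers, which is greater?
59.449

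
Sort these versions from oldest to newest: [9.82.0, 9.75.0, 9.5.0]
[9.5.0, 9.75.0, 9.82.0]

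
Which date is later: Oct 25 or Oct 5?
Oct 25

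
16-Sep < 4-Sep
False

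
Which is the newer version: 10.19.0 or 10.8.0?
10.19.0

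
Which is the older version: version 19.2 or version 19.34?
version 19.2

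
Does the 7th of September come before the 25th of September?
Yes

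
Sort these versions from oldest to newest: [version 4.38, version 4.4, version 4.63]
[version 4.4, version 4.38, version 4.63]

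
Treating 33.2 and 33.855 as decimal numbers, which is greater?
33.855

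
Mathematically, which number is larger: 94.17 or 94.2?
94.2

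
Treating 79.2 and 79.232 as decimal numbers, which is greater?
79.232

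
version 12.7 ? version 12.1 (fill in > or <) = >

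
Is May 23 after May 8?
Yes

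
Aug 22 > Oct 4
False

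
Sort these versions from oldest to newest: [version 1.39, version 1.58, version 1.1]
[version 1.1, version 1.39, version 1.58]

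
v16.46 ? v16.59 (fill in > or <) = <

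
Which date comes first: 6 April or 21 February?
21 February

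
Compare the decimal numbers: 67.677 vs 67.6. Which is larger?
67.677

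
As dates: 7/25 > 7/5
True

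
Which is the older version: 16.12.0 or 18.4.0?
16.12.0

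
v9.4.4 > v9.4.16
False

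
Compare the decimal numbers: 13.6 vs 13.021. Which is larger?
13.6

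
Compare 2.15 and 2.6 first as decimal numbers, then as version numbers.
As decimals: 2.15 < 2.6. As versions: v2.15 > v2.6 (minor version 15 > 6).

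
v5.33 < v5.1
False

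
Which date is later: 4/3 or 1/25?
4/3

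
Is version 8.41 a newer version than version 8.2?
Yes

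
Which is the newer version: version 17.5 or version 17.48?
version 17.48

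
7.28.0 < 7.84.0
True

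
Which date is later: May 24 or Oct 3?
Oct 3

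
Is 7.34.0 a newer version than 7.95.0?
No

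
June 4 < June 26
True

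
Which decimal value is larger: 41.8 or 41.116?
41.8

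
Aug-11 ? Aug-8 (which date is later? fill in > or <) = >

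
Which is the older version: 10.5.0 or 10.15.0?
10.5.0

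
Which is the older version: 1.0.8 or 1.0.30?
1.0.8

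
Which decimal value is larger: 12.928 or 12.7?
12.928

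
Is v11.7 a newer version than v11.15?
No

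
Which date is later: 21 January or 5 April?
5 April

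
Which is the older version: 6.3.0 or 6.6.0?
6.3.0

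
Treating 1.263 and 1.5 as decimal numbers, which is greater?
1.5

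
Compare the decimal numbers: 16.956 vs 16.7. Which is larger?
16.956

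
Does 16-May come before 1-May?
No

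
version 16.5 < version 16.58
True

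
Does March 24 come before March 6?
No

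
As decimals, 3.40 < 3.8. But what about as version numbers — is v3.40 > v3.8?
True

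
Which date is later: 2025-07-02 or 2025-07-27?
2025-07-27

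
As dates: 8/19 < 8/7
False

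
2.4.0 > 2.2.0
True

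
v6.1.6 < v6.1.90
True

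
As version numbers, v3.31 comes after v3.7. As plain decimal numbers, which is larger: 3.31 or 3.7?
3.7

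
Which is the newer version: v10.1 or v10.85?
v10.85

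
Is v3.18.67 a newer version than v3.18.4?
Yes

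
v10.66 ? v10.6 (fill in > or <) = >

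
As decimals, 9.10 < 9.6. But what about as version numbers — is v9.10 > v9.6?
True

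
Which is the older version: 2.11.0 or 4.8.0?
2.11.0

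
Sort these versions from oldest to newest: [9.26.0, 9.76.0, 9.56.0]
[9.26.0, 9.56.0, 9.76.0]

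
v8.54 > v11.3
False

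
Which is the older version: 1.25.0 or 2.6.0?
1.25.0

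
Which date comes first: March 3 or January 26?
January 26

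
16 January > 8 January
True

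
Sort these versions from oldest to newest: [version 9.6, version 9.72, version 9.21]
[version 9.6, version 9.21, version 9.72]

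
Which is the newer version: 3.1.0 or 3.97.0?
3.97.0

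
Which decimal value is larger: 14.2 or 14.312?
14.312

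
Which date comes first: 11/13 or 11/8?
11/8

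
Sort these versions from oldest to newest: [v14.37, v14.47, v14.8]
[v14.8, v14.37, v14.47]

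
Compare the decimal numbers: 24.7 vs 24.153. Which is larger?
24.7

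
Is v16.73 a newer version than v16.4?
Yes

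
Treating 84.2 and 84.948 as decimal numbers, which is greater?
84.948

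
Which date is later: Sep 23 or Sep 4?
Sep 23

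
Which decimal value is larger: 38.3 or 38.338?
38.338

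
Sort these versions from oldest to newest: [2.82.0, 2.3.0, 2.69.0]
[2.3.0, 2.69.0, 2.82.0]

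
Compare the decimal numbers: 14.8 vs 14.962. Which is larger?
14.962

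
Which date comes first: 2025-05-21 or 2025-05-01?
2025-05-01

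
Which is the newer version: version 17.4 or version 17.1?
version 17.4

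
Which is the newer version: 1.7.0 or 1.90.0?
1.90.0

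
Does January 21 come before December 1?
Yes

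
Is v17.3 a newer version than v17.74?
No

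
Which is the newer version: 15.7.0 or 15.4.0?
15.7.0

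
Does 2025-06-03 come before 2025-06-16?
Yes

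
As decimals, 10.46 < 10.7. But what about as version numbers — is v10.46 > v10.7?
True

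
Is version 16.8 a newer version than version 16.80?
No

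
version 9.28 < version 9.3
False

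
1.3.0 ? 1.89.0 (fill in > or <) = <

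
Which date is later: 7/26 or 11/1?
11/1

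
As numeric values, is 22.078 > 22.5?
False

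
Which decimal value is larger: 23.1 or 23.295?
23.295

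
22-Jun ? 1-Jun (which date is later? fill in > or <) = >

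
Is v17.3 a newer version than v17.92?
No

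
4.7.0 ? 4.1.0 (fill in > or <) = >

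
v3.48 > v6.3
False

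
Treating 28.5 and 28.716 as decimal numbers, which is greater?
28.716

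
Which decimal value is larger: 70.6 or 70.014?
70.6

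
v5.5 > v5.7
False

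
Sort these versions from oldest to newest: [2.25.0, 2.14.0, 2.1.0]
[2.1.0, 2.14.0, 2.25.0]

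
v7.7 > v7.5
True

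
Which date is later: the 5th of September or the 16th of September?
the 16th of September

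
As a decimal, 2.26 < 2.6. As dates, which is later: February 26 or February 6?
February 26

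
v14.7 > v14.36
False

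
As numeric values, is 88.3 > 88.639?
False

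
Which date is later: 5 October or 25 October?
25 October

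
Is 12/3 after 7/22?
Yes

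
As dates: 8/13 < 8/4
False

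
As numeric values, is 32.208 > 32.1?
True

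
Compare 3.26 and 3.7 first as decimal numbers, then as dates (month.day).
As decimals: 3.26 < 3.7. As dates: 3/26 is later than 3/7 (day 26 > day 7).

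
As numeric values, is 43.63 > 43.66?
False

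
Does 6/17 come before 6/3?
No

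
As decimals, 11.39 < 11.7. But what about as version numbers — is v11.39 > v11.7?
True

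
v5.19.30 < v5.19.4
False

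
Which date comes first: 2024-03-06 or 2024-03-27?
2024-03-06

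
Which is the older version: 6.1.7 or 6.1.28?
6.1.7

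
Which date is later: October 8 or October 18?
October 18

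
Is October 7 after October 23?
No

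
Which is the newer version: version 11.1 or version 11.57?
version 11.57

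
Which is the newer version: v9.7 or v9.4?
v9.7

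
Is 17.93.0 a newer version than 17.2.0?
Yes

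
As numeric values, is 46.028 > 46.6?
False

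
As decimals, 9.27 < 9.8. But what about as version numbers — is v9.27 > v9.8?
True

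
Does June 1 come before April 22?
No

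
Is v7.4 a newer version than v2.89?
Yes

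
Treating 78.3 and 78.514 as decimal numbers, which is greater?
78.514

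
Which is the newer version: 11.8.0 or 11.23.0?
11.23.0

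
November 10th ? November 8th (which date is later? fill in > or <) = >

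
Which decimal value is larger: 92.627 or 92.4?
92.627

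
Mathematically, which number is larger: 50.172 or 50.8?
50.8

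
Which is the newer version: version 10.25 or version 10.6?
version 10.25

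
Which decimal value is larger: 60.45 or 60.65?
60.65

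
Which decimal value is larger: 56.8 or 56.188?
56.8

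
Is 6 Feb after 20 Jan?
Yes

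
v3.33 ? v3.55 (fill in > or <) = <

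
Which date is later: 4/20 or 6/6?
6/6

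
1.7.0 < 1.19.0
True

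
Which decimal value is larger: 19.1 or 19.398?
19.398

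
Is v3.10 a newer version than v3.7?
Yes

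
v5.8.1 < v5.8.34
True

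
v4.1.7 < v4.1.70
True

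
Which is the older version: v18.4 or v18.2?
v18.2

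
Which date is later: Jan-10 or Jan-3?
Jan-10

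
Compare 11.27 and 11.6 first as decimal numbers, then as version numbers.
As decimals: 11.27 < 11.6. As versions: v11.27 > v11.6 (minor version 27 > 6).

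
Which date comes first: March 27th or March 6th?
March 6th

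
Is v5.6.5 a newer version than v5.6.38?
No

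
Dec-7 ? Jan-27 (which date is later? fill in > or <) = >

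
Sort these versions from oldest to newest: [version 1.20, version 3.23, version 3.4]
[version 1.20, version 3.4, version 3.23]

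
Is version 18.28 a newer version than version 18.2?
Yes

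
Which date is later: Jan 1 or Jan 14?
Jan 14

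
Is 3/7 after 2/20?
Yes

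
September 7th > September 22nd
False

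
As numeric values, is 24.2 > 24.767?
False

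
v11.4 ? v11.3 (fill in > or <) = >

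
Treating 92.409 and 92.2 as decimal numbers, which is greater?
92.409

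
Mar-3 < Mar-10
True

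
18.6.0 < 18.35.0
True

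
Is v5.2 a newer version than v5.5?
No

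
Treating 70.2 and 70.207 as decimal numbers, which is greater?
70.207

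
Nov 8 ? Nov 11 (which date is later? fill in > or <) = <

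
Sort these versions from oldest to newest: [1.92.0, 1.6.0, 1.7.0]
[1.6.0, 1.7.0, 1.92.0]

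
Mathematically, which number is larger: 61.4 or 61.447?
61.447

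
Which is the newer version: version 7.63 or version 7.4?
version 7.63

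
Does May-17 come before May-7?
No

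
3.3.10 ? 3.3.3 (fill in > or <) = >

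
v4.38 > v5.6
False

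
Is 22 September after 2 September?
Yes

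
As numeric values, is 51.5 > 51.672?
False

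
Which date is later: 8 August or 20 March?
8 August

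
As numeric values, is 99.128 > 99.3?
False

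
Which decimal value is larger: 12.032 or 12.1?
12.1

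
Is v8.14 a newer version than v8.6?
Yes. Version numbers are compared segment by segment as integers, not as decimals: minor version 14 > 6, so v8.14 > v8.6 (even though the decimal 8.14 < 8.6).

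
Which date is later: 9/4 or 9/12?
9/12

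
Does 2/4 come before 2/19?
Yes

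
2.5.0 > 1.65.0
True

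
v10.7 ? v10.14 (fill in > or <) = <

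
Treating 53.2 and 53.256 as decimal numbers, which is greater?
53.256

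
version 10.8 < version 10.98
True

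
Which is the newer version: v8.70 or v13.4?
v13.4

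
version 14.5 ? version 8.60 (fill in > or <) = >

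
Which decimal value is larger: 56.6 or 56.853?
56.853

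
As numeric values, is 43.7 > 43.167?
True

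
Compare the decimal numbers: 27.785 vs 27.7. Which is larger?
27.785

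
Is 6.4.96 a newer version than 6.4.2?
Yes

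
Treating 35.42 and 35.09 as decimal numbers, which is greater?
35.42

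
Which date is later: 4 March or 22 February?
4 March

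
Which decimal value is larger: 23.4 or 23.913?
23.913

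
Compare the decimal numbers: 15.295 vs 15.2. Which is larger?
15.295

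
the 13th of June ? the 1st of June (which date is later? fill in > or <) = >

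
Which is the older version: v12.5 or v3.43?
v3.43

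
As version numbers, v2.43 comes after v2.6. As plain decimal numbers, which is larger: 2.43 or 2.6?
2.6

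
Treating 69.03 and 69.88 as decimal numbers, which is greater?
69.88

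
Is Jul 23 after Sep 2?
No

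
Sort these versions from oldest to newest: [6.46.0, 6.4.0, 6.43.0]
[6.4.0, 6.43.0, 6.46.0]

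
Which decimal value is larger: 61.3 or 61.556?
61.556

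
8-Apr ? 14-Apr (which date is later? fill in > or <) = <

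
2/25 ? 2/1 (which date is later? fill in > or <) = >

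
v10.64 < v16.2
True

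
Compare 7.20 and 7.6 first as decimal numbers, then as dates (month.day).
As decimals: 7.20 < 7.6. As dates: 7/20 is later than 7/6 (day 20 > day 6).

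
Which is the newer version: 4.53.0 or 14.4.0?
14.4.0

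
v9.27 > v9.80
False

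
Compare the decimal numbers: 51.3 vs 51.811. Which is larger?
51.811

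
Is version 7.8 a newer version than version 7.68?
No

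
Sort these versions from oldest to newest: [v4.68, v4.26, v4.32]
[v4.26, v4.32, v4.68]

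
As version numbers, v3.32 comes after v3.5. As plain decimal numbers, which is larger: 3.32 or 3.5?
3.5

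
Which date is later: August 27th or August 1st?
August 27th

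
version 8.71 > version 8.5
True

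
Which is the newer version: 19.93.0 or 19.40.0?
19.93.0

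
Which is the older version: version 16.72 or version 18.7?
version 16.72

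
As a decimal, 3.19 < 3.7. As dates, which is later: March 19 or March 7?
March 19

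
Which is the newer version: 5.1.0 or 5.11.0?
5.11.0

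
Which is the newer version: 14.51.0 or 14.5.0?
14.51.0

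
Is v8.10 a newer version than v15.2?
No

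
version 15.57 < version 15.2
False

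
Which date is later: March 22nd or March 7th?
March 22nd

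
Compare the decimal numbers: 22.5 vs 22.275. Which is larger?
22.5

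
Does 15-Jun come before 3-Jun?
No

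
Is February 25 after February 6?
Yes. Day 25 comes after day 6 in February — this is a date comparison, not a decimal one (the decimal 2.25 would be smaller than 2.6).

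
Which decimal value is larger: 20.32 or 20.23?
20.32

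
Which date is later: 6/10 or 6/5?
6/10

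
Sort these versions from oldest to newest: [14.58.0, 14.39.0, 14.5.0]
[14.5.0, 14.39.0, 14.58.0]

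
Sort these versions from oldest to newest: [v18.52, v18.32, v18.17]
[v18.17, v18.32, v18.52]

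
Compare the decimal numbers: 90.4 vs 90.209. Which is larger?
90.4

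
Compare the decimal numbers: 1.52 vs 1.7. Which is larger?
1.7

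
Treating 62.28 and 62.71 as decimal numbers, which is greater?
62.71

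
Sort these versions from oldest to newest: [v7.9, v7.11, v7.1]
[v7.1, v7.9, v7.11]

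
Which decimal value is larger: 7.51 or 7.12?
7.51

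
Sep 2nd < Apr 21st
False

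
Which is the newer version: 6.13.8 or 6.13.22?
6.13.22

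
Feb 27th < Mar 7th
True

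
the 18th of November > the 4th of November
True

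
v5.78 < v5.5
False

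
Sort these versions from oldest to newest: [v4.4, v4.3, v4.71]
[v4.3, v4.4, v4.71]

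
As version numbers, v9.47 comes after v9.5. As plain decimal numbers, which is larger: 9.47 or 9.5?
9.5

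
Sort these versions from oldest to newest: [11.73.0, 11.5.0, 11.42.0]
[11.5.0, 11.42.0, 11.73.0]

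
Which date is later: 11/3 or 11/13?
11/13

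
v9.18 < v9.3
False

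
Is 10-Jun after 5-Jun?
Yes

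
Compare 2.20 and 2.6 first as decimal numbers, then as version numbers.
As decimals: 2.20 < 2.6. As versions: v2.20 > v2.6 (minor version 20 > 6).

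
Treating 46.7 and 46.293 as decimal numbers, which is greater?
46.7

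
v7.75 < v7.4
False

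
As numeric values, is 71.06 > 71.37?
False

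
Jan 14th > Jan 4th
True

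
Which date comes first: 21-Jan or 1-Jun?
21-Jan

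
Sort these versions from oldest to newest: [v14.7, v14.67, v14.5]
[v14.5, v14.7, v14.67]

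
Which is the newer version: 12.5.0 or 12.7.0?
12.7.0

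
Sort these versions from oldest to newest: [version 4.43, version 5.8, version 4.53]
[version 4.43, version 4.53, version 5.8]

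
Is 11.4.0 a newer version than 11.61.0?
No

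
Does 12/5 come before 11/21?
No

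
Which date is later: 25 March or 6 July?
6 July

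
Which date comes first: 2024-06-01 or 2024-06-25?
2024-06-01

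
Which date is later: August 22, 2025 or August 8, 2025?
August 22, 2025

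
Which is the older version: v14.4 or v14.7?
v14.4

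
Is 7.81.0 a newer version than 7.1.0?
Yes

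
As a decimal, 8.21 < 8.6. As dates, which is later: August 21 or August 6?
August 21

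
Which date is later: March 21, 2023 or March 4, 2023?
March 21, 2023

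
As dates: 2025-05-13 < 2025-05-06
False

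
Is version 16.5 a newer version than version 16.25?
No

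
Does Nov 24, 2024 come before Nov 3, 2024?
No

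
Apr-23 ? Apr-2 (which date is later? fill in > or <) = >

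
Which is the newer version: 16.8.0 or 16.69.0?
16.69.0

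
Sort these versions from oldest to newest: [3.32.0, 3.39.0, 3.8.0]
[3.8.0, 3.32.0, 3.39.0]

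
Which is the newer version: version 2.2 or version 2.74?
version 2.74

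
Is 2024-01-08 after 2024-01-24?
No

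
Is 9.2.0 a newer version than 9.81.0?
No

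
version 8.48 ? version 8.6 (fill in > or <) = >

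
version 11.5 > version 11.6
False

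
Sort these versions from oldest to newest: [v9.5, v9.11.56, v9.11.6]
[v9.5, v9.11.6, v9.11.56]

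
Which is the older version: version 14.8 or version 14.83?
version 14.8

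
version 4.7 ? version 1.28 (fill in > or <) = >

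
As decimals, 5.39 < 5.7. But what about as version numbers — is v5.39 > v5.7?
True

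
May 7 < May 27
True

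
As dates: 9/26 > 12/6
False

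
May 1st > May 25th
False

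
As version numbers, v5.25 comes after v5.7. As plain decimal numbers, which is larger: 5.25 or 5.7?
5.7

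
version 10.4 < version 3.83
False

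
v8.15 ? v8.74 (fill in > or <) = <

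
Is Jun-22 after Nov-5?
No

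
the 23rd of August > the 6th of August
True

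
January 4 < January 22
True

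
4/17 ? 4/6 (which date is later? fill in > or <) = >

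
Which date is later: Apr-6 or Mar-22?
Apr-6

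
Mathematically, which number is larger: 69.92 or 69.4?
69.92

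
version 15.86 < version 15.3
False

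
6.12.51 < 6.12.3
False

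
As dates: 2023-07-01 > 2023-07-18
False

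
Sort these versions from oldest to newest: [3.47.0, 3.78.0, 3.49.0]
[3.47.0, 3.49.0, 3.78.0]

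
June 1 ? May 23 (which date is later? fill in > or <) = >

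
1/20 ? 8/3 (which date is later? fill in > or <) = <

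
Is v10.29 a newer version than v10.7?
Yes. Version numbers are compared segment by segment as integers, not as decimals: minor version 29 > 7, so v10.29 > v10.7 (even though the decimal 10.29 < 10.7).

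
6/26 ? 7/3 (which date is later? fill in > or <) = <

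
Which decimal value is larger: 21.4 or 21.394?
21.4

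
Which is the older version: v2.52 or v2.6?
v2.6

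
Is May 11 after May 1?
Yes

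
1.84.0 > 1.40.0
True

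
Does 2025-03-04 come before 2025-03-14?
Yes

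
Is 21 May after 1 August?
No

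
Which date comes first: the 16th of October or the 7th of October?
the 7th of October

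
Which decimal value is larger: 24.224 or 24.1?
24.224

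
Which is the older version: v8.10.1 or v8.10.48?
v8.10.1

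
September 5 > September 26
False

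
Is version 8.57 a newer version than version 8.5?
Yes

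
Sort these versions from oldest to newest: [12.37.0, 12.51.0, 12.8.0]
[12.8.0, 12.37.0, 12.51.0]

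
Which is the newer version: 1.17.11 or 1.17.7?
1.17.11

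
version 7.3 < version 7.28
True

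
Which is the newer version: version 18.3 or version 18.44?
version 18.44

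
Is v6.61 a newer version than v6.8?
Yes. Version numbers are compared segment by segment as integers, not as decimals: minor version 61 > 8, so v6.61 > v6.8 (even though the decimal 6.61 < 6.8).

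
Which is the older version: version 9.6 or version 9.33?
version 9.6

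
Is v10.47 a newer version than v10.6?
Yes. Version numbers are compared segment by segment as integers, not as decimals: minor version 47 > 6, so v10.47 > v10.6 (even though the decimal 10.47 < 10.6).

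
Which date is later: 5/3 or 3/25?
5/3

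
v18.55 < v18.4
False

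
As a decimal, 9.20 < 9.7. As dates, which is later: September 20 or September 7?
September 20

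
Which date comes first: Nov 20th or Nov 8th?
Nov 8th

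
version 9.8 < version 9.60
True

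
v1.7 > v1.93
False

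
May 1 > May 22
False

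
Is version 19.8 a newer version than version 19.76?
No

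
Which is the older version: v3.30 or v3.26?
v3.26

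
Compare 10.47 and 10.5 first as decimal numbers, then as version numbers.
As decimals: 10.47 < 10.5. As versions: v10.47 > v10.5 (minor version 47 > 5).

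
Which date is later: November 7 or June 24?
November 7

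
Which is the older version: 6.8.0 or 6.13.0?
6.8.0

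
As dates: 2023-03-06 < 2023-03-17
True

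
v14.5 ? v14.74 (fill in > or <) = <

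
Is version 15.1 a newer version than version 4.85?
Yes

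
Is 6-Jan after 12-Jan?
No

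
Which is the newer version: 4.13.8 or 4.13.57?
4.13.57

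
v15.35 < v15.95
True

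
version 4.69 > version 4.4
True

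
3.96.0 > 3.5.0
True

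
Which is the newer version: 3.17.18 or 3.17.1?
3.17.18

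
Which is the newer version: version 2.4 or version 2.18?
version 2.18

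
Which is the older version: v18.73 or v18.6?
v18.6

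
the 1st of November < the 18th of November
True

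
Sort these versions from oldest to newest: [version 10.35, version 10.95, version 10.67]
[version 10.35, version 10.67, version 10.95]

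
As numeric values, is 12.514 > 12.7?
False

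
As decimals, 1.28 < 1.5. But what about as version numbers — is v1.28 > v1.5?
True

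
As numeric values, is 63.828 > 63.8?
True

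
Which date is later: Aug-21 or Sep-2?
Sep-2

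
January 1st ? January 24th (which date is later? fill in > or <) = <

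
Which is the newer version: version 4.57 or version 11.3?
version 11.3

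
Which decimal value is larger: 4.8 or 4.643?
4.8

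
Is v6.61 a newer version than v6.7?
Yes. Version numbers are compared segment by segment as integers, not as decimals: minor version 61 > 7, so v6.61 > v6.7 (even though the decimal 6.61 < 6.7).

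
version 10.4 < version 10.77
True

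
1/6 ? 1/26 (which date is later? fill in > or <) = <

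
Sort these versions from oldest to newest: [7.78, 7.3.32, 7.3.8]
[7.3.8, 7.3.32, 7.78]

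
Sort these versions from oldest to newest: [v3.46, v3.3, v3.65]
[v3.3, v3.46, v3.65]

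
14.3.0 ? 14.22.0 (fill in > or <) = <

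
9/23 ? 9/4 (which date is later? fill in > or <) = >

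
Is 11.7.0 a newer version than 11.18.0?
No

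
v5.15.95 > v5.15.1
True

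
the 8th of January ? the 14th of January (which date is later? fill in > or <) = <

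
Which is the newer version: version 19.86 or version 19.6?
version 19.86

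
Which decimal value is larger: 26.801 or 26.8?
26.801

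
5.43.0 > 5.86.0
False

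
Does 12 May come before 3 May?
No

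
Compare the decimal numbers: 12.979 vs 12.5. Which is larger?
12.979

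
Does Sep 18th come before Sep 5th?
No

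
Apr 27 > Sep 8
False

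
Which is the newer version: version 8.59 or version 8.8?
version 8.59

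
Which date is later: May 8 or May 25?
May 25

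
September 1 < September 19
True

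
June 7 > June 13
False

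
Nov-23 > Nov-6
True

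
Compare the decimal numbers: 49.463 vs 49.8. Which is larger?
49.8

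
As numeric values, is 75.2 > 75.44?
False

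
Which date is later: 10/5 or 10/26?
10/26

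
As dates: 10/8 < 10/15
True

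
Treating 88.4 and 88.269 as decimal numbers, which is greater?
88.4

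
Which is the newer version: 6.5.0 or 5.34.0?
6.5.0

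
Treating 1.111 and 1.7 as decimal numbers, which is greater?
1.7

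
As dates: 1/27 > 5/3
False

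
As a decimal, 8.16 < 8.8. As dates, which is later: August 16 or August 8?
August 16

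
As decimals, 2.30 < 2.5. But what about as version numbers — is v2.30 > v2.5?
True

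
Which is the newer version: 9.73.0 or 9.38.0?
9.73.0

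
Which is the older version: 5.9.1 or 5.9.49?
5.9.1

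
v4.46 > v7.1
False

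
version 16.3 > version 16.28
False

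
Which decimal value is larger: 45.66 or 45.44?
45.66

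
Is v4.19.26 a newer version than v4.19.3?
Yes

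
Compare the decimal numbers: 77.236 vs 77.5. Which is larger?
77.5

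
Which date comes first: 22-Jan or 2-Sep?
22-Jan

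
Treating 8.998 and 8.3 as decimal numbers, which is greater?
8.998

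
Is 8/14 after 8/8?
Yes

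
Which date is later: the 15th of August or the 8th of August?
the 15th of August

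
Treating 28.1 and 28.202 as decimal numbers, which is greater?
28.202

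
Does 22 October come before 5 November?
Yes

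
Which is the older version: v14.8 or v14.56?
v14.8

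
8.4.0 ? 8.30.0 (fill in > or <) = <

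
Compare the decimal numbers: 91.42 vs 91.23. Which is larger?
91.42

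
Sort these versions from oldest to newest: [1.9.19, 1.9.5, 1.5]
[1.5, 1.9.5, 1.9.19]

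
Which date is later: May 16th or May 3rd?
May 16th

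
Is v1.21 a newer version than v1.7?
Yes. Version numbers are compared segment by segment as integers, not as decimals: minor version 21 > 7, so v1.21 > v1.7 (even though the decimal 1.21 < 1.7).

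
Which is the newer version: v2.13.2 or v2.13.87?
v2.13.87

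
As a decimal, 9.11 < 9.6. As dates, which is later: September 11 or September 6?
September 11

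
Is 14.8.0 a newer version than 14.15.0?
No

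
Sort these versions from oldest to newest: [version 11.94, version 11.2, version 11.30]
[version 11.2, version 11.30, version 11.94]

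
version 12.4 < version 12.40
True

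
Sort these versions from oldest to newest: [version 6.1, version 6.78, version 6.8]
[version 6.1, version 6.8, version 6.78]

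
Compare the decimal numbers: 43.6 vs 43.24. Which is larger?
43.6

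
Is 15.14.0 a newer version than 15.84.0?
No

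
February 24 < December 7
True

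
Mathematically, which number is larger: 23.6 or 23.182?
23.6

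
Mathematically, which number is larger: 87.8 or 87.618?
87.8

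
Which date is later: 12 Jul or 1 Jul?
12 Jul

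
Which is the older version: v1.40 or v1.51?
v1.40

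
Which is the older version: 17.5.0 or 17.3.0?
17.3.0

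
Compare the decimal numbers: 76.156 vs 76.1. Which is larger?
76.156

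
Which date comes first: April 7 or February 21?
February 21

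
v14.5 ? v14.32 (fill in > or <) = <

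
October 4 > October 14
False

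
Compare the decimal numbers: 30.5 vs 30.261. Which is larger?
30.5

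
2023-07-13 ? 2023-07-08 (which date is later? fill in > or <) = >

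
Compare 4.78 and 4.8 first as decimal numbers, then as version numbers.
As decimals: 4.78 < 4.8. As versions: v4.78 > v4.8 (minor version 78 > 8).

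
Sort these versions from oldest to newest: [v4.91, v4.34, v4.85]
[v4.34, v4.85, v4.91]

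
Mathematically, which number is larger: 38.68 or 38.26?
38.68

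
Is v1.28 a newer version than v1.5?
Yes. Version numbers are compared segment by segment as integers, not as decimals: minor version 28 > 5, so v1.28 > v1.5 (even though the decimal 1.28 < 1.5).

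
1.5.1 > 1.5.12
False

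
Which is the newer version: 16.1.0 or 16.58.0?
16.58.0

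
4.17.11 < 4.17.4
False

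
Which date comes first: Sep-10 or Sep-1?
Sep-1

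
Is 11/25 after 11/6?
Yes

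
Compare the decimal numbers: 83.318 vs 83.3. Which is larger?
83.318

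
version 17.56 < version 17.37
False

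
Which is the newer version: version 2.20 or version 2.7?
version 2.20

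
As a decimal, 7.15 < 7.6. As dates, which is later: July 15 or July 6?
July 15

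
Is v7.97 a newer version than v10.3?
No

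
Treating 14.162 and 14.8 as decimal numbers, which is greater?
14.8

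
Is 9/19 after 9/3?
Yes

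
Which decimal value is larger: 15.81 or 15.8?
15.81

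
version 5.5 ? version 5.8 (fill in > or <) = <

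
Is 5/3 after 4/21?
Yes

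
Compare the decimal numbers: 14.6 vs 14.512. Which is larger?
14.6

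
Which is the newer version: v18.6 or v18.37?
v18.37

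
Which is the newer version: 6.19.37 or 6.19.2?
6.19.37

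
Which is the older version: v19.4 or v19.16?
v19.4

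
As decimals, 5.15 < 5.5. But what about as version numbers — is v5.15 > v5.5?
True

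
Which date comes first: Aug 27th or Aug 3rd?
Aug 3rd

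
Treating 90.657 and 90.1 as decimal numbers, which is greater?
90.657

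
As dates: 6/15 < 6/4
False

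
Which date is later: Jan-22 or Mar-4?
Mar-4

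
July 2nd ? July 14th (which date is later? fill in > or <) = <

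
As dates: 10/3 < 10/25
True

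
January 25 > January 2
True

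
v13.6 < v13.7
True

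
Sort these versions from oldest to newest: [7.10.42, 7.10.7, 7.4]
[7.4, 7.10.7, 7.10.42]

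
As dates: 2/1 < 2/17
True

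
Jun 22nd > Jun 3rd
True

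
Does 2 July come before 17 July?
Yes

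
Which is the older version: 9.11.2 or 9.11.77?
9.11.2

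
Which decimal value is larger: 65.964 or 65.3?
65.964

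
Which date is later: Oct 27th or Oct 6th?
Oct 27th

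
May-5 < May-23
True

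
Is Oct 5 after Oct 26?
No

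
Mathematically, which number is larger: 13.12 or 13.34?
13.34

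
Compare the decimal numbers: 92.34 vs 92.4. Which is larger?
92.4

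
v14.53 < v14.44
False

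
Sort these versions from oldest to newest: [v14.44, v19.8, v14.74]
[v14.44, v14.74, v19.8]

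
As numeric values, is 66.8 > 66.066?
True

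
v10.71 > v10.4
True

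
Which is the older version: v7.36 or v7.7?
v7.7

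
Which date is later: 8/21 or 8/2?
8/21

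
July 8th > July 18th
False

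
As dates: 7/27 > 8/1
False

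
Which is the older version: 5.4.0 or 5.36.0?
5.4.0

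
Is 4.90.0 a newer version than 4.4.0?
Yes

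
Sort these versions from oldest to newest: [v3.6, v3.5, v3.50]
[v3.5, v3.6, v3.50]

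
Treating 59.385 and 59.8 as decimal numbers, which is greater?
59.8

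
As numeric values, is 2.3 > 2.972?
False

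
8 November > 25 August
True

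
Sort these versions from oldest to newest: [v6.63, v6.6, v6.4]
[v6.4, v6.6, v6.63]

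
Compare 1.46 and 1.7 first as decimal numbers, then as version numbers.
As decimals: 1.46 < 1.7. As versions: v1.46 > v1.7 (minor version 46 > 7).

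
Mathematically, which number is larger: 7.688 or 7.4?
7.688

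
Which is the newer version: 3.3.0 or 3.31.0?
3.31.0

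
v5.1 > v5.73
False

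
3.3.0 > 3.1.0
True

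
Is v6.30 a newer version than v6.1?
Yes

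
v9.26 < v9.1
False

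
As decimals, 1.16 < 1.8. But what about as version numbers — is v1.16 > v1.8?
True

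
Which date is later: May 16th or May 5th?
May 16th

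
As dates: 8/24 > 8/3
True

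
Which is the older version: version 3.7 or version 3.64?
version 3.7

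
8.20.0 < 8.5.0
False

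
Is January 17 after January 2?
Yes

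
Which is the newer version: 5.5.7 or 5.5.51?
5.5.51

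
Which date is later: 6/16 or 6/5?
6/16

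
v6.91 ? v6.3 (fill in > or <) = >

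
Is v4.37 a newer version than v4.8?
Yes. Version numbers are compared segment by segment as integers, not as decimals: minor version 37 > 8, so v4.37 > v4.8 (even though the decimal 4.37 < 4.8).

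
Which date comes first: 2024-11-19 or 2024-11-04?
2024-11-04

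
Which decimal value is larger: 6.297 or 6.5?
6.5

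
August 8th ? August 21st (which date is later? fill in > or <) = <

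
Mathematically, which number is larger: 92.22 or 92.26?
92.26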